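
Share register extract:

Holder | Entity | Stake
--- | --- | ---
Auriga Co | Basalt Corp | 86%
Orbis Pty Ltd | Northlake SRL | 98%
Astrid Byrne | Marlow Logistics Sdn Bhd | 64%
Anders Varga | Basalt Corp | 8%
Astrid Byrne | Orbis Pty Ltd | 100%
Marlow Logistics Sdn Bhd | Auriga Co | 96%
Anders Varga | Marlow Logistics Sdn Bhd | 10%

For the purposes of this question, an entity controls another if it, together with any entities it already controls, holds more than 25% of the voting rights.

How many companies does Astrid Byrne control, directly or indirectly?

5

Astrid holds 64% of Marlow, so Astrid controls Marlow.
Astrid holds 100% of Orbis, so Astrid controls Orbis.
Marlow holds 96% of Auriga, so Astrid controls Auriga.
Orbis holds 98% of Northlake, so Astrid controls Northlake.
Auriga holds 86% of Basalt, so Astrid controls Basalt.
Astrid controls 5 companies.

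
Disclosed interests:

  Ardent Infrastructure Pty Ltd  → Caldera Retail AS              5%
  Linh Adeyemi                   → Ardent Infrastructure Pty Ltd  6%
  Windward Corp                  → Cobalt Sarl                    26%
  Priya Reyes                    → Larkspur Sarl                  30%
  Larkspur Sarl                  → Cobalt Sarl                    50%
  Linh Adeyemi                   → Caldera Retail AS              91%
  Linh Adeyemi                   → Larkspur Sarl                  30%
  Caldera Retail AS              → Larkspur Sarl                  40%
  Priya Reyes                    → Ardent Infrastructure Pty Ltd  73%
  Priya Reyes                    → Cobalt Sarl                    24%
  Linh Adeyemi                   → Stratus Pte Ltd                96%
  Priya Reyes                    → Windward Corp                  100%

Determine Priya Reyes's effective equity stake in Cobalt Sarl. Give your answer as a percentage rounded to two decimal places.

65.73%

Priya reaches Cobalt along 4 paths.
Via Larkspur: 30% × 50% = 15%.
Via Ardent → Caldera → Larkspur: 73% × 5% × 40% × 50% = 0.73%.
Direct stake: 24% = 24%.
Via Windward: 100% × 26% = 26%.
Total: 15% + 0.73% + 24% + 26% = 65.73%.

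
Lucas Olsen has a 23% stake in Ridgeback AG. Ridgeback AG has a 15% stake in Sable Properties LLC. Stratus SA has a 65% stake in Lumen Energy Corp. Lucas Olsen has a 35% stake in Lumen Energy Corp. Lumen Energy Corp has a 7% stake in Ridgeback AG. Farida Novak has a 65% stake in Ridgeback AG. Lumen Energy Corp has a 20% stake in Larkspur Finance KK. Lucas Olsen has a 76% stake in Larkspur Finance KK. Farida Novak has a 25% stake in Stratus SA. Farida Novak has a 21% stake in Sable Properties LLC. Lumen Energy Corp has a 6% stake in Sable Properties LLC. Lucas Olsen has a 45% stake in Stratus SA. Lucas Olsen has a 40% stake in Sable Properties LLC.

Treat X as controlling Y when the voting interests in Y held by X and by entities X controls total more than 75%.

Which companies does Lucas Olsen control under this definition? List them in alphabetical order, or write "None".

Lucas holds 76% of Larkspur, so Lucas controls Larkspur.
No other company's threshold is met.

Larkspur Finance KK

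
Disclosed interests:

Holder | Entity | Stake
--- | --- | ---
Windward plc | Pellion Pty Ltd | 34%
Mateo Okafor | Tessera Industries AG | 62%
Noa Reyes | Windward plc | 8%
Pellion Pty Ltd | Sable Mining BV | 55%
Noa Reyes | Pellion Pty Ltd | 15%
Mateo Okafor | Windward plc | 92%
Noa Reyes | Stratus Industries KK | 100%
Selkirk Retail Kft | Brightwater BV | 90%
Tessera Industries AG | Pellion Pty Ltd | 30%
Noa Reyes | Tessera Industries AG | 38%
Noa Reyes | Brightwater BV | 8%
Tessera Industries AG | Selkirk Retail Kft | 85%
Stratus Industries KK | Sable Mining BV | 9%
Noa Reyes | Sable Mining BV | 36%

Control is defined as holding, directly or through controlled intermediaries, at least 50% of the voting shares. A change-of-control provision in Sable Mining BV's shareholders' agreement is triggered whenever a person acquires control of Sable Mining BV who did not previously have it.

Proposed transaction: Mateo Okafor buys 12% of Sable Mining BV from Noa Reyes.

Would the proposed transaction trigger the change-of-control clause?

The purchase adds only to Mateo's holdings (Noa's stake shrinks), so Mateo is the only person who could newly come to control Sable.
Mateo holds 62% of Tessera, so Mateo controls Tessera.
Mateo holds 92% of Windward, so Mateo controls Windward.
Tessera and Windward together hold 30% + 34% = 64% of Pellion, so Mateo controls Pellion.
Pellion holds 55% of Sable, so Mateo controls Sable.
So Mateo already controls Sable before the transaction.
After the purchase, Mateo holds 12% of Sable directly, and Noa's stake falls to 24%.
Mateo controlled Sable already, so this is not a new person acquiring control; every other person's position is unchanged or reduced.
No new person acquires control, so the clause is not triggered.

No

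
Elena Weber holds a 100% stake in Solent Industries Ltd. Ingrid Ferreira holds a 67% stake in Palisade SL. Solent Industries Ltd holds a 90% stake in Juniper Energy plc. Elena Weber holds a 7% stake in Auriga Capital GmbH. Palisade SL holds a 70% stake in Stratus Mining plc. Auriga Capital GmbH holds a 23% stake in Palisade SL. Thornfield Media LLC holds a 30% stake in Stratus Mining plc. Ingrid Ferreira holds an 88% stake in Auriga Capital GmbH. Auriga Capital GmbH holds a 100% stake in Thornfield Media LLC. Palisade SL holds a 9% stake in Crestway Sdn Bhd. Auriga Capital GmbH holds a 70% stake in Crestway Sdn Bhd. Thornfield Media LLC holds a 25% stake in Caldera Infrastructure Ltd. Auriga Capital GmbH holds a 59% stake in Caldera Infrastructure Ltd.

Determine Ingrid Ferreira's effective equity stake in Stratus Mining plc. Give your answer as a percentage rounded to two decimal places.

87.47%

Ingrid reaches Stratus along 3 paths.
Via Auriga → Thornfield: 88% × 100% × 30% = 26.4%.
Via Auriga → Palisade: 88% × 23% × 70% = 14.168%.
Via Palisade: 67% × 70% = 46.9%.
Total: 26.4% + 14.168% + 46.9% = 87.468%.
Rounded: 87.47%.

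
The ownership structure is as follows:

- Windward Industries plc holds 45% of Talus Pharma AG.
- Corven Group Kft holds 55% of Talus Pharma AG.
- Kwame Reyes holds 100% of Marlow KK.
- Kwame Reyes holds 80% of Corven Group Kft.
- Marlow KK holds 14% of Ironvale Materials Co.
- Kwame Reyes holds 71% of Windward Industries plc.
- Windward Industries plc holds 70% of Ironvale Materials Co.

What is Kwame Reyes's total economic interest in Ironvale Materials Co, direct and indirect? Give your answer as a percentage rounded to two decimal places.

Kwame reaches Ironvale along 2 paths.
Via Windward: 71% × 70% = 49.7%.
Via Marlow: 100% × 14% = 14%.
Total: 49.7% + 14% = 63.7%.
Rounded: 63.70%.

63.70%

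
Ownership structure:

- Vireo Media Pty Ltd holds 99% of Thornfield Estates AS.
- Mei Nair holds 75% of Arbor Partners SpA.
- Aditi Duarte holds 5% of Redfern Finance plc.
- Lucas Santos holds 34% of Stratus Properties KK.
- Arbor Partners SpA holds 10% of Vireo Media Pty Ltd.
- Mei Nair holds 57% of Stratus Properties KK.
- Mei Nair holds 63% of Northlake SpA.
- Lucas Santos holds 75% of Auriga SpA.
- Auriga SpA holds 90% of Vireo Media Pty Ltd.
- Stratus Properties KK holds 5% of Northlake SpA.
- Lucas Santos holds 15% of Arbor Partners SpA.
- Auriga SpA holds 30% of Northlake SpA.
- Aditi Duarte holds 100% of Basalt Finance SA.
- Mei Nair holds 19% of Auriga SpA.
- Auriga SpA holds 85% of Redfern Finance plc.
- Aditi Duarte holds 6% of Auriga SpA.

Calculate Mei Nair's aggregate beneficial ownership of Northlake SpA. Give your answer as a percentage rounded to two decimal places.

71.55%

Mei reaches Northlake along 3 paths.
Via Auriga: 19% × 30% = 5.7%.
Direct stake: 63% = 63%.
Via Stratus: 57% × 5% = 2.85%.
Total: 5.7% + 63% + 2.85% = 71.55%.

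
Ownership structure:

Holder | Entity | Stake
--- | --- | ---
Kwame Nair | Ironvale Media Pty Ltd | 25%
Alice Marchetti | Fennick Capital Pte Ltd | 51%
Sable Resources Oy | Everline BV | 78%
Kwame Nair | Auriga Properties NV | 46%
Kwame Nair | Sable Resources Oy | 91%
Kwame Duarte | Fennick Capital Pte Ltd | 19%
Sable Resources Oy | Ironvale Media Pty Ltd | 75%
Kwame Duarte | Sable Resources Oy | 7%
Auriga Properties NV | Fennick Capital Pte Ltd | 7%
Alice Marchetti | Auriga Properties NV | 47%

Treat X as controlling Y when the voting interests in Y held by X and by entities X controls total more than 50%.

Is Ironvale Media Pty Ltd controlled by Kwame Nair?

Kwame Nair holds 91% of Sable, so Kwame Nair controls Sable.
Kwame Nair and Sable together hold 25% + 75% = 100% of Ironvale, so Kwame Nair controls Ironvale.

Yes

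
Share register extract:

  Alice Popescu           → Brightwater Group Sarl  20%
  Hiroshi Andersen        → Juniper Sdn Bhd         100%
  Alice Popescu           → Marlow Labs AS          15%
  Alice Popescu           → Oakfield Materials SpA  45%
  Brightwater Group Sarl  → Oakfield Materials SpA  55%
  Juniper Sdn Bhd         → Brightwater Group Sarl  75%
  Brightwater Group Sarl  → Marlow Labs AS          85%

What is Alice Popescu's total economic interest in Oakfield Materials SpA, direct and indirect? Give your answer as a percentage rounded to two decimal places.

56.00%

Alice reaches Oakfield along 2 paths.
Direct stake: 45% = 45%.
Via Brightwater: 20% × 55% = 11%.
Total: 45% + 11% = 56%.
Rounded: 56.00%.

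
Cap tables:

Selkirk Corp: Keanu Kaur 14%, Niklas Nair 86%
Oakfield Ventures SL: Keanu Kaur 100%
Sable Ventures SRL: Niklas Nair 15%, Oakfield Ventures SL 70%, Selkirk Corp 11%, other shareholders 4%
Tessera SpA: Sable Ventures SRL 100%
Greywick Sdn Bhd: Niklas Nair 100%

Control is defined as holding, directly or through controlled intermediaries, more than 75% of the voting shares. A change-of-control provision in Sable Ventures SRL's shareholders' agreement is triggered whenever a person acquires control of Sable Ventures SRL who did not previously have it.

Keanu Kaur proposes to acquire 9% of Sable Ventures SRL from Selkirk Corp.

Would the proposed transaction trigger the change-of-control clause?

Yes

The purchase adds only to Keanu's holdings (Selkirk's stake shrinks), so Keanu is the only person who could newly come to control Sable.
Keanu holds 100% of Oakfield, so Keanu controls Oakfield.
In Sable, Keanu's side holds only 70%, not > 75%.
So before the transaction, Keanu does not control Sable.
After the purchase, Keanu holds 9% of Sable directly, and Selkirk's stake falls to 2%.
Oakfield and Keanu together hold 70% + 9% = 79% of Sable, so Keanu controls Sable.
Keanu did not control Sable before and does after, so the clause is triggered.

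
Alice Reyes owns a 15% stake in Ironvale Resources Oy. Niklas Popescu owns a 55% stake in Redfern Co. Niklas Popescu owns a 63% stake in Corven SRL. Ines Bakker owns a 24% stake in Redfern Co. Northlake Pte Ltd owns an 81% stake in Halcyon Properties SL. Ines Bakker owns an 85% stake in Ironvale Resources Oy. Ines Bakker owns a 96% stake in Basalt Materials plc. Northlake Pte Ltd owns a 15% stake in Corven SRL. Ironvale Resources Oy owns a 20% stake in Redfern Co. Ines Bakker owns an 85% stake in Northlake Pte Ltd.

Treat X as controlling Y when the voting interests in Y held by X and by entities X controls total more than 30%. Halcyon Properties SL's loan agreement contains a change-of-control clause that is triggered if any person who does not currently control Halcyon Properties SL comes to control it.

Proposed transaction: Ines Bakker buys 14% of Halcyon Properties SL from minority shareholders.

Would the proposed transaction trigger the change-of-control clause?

The purchase changes only Ines's holdings, so Ines is the only person who could newly come to control Halcyon.
Ines holds 85% of Northlake, so Ines controls Northlake.
Northlake holds 81% of Halcyon, so Ines controls Halcyon.
So Ines already controls Halcyon before the transaction.
After the purchase, Ines holds 14% of Halcyon directly.
Ines controlled Halcyon already, so this is not a new person acquiring control; every other person's position is unchanged or reduced.
No new person acquires control, so the clause is not triggered.

No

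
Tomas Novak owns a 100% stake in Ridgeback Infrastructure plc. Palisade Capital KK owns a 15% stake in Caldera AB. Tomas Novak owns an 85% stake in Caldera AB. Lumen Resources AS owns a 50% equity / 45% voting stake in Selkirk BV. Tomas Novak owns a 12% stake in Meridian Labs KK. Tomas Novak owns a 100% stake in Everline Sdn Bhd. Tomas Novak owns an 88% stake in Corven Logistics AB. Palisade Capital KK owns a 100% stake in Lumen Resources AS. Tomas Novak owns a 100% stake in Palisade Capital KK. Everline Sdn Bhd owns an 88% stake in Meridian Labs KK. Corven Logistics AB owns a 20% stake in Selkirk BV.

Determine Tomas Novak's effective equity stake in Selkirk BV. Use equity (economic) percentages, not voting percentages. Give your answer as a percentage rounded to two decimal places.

Tomas reaches Selkirk along 2 paths.
Via Palisade → Lumen: 100% × 100% × 50% = 50%.
Via Corven: 88% × 20% = 17.6%.
Total: 50% + 17.6% = 67.6%.
Rounded: 67.60%.

67.60%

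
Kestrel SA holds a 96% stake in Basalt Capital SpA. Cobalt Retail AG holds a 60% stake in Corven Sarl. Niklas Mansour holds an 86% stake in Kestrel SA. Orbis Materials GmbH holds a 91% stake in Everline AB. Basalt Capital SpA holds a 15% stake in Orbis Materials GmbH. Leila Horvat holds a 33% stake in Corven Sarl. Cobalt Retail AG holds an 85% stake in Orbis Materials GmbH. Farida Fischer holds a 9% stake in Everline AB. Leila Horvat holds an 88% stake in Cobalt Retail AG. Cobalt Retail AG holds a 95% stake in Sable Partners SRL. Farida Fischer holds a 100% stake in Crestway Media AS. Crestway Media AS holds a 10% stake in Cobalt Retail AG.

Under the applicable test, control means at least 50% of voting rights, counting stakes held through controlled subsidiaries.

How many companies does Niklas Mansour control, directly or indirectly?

2

Niklas holds 86% of Kestrel, so Niklas controls Kestrel.
Kestrel holds 96% of Basalt, so Niklas controls Basalt.
No other company's threshold is met.
Niklas controls 2 companies.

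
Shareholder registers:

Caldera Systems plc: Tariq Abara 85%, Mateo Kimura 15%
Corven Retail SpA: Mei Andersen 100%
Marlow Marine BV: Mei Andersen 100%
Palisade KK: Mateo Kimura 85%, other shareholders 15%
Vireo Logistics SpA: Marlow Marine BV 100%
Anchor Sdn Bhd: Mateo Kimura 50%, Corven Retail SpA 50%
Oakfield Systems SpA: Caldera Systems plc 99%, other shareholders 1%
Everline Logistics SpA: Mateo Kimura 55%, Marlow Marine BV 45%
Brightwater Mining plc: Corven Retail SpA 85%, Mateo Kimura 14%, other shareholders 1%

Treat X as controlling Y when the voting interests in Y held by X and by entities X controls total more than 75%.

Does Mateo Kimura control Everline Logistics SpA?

No

Mateo holds 85% of Palisade, so Mateo controls Palisade.
In Everline, Mateo's side holds only 55%, not > 75%.
So Mateo does not control Everline.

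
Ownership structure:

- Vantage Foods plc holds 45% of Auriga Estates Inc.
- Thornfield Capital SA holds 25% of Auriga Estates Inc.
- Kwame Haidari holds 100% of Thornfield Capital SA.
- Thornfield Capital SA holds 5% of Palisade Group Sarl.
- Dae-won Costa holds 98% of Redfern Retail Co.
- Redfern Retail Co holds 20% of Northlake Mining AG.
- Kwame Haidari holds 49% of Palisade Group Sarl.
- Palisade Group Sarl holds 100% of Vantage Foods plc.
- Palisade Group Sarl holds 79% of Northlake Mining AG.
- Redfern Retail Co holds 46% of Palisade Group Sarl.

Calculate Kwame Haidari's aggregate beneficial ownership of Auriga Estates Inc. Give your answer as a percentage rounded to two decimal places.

49.30%

Kwame reaches Auriga along 3 paths.
Via Palisade → Vantage: 49% × 100% × 45% = 22.05%.
Via Thornfield → Palisade → Vantage: 100% × 5% × 100% × 45% = 2.25%.
Via Thornfield: 100% × 25% = 25%.
Total: 22.05% + 2.25% + 25% = 49.3%.
Rounded: 49.30%.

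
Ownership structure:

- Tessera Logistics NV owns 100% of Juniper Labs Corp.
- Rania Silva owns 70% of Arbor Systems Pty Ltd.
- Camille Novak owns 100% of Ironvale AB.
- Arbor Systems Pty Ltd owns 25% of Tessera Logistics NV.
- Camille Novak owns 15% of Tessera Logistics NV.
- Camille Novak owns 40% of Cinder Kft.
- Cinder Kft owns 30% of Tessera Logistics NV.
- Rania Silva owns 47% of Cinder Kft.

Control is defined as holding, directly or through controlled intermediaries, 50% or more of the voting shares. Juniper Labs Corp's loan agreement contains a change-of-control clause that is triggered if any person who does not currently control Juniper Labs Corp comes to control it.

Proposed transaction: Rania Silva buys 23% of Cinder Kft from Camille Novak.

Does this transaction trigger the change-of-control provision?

The purchase adds only to Rania's holdings (Camille's stake shrinks), so Rania is the only person who could newly come to control Juniper.
Rania holds 70% of Arbor, so Rania controls Arbor.
Neither Rania nor any entity Rania controls holds any voting interest in Juniper.
So before the transaction, Rania does not control Juniper.
After the purchase, Rania's direct stake in Cinder rises to 47% + 23% = 70%, and Camille's stake falls to 17%.
Rania holds 70% of Cinder, so Rania controls Cinder.
Cinder and Arbor together hold 30% + 25% = 55% of Tessera, so Rania controls Tessera.
Tessera holds 100% of Juniper, so Rania controls Juniper.
Rania did not control Juniper before and does after, so the clause is triggered.

Yes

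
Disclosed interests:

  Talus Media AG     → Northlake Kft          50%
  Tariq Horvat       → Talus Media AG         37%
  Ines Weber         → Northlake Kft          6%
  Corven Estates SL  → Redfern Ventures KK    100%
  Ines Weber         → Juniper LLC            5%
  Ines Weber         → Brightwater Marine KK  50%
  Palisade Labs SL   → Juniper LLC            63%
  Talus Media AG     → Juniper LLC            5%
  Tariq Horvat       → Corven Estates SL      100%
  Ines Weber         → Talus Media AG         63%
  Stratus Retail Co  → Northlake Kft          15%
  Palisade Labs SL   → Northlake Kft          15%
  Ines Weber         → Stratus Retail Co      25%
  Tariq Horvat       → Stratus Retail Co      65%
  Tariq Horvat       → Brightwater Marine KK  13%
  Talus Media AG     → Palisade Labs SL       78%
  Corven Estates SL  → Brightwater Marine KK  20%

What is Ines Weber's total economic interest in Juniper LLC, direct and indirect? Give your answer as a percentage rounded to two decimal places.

39.11%

Ines reaches Juniper along 3 paths.
Via Talus: 63% × 5% = 3.15%.
Direct stake: 5% = 5%.
Via Talus → Palisade: 63% × 78% × 63% = 30.9582%.
Total: 3.15% + 5% + 30.9582% = 39.1082%.
Rounded: 39.11%.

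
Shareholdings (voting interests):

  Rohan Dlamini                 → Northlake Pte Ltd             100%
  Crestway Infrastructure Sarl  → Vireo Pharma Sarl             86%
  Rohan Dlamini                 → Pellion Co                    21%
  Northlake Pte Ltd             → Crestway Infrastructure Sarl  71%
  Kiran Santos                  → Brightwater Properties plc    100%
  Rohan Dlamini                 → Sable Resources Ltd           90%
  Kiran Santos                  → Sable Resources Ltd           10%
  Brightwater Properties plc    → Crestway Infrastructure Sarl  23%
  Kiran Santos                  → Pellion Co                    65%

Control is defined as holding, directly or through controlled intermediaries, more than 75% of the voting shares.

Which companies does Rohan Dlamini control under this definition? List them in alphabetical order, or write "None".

Northlake Pte Ltd, Sable Resources Ltd

Rohan holds 100% of Northlake, so Rohan controls Northlake.
Rohan holds 90% of Sable, so Rohan controls Sable.
No other company's threshold is met.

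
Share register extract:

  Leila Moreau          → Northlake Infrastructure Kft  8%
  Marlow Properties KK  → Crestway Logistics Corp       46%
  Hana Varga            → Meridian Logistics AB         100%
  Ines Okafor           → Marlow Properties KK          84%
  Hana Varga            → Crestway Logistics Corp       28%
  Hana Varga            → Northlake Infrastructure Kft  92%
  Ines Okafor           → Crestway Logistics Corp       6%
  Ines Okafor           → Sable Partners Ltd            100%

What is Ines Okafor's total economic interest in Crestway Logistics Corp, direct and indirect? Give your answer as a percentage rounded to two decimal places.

44.64%

Ines reaches Crestway along 2 paths.
Via Marlow: 84% × 46% = 38.64%.
Direct stake: 6% = 6%.
Total: 38.64% + 6% = 44.64%.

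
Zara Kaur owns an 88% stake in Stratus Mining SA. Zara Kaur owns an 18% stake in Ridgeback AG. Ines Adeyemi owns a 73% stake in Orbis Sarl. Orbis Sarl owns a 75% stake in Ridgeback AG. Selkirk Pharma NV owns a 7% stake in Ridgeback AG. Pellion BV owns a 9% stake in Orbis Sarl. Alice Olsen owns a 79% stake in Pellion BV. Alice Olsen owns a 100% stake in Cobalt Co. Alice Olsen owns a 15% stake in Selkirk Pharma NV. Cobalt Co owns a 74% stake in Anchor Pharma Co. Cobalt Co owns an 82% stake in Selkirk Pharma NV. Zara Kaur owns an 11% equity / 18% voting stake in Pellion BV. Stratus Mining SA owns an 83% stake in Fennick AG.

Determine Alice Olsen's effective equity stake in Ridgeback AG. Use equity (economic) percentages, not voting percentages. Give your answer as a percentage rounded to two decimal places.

Alice reaches Ridgeback along 3 paths.
Via Pellion → Orbis: 79% × 9% × 75% = 5.3325%.
Via Cobalt → Selkirk: 100% × 82% × 7% = 5.74%.
Via Selkirk: 15% × 7% = 1.05%.
Total: 5.3325% + 5.74% + 1.05% = 12.1225%.
Rounded: 12.12%.

12.12%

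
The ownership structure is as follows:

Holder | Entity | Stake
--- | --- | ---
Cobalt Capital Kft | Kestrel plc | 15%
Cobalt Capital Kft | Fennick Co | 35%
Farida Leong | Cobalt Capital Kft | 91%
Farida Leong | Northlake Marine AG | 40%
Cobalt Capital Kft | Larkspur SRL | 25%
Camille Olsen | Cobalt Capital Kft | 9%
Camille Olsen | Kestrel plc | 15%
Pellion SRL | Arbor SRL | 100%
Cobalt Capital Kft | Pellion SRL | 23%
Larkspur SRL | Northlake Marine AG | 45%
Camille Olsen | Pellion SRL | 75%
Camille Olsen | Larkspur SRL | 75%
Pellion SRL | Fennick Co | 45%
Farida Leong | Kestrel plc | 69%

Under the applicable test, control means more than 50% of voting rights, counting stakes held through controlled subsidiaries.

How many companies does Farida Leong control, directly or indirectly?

2

Farida holds 91% of Cobalt, so Farida controls Cobalt.
Farida and Cobalt together hold 69% + 15% = 84% of Kestrel, so Farida controls Kestrel.
No other company's threshold is met.
Farida controls 2 companies.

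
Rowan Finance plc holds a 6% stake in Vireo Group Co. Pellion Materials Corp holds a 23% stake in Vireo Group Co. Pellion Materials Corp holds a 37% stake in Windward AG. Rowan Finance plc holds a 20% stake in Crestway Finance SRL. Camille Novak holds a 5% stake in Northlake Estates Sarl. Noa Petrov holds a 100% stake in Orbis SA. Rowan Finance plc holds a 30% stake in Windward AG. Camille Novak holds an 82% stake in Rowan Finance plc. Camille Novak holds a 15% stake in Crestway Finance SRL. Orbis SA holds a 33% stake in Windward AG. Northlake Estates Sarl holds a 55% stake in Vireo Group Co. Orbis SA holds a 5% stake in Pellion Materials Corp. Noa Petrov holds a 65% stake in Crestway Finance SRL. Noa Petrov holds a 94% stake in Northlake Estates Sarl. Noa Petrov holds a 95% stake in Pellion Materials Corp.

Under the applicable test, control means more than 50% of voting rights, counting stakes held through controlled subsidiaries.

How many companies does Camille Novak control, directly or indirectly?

1

Camille holds 82% of Rowan, so Camille controls Rowan.
No other company's threshold is met.
Camille controls 1 company.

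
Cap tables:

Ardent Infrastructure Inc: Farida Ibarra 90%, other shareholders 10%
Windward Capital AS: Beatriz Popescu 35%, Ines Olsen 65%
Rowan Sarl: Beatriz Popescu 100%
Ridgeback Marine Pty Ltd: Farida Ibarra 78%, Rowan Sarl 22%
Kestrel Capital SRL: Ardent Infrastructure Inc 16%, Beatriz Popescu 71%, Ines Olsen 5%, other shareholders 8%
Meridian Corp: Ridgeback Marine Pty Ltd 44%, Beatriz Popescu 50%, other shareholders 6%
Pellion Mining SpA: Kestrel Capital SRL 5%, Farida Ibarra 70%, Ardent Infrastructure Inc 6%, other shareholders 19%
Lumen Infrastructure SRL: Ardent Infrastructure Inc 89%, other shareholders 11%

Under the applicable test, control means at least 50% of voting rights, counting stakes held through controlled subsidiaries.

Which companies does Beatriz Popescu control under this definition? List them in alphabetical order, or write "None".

Kestrel Capital SRL, Meridian Corp, Rowan Sarl

Beatriz holds 100% of Rowan, so Beatriz controls Rowan.
Beatriz holds 71% of Kestrel, so Beatriz controls Kestrel.
Beatriz holds 50% of Meridian, so Beatriz controls Meridian.
No other company's threshold is met.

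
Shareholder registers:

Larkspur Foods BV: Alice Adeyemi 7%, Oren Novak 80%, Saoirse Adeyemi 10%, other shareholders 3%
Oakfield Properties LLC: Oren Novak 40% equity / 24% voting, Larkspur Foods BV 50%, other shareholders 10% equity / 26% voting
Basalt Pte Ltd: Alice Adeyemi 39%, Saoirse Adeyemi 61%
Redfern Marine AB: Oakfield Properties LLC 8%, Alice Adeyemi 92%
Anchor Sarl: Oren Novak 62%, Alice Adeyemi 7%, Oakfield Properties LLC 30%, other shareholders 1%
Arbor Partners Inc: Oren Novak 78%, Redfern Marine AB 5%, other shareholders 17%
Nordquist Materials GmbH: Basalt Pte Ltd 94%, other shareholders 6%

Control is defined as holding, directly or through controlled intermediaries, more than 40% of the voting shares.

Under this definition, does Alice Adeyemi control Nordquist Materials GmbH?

Alice holds 92% of Redfern, so Alice controls Redfern.
Neither Alice nor any entity Alice controls holds any voting interest in Nordquist.
So Alice does not control Nordquist.

No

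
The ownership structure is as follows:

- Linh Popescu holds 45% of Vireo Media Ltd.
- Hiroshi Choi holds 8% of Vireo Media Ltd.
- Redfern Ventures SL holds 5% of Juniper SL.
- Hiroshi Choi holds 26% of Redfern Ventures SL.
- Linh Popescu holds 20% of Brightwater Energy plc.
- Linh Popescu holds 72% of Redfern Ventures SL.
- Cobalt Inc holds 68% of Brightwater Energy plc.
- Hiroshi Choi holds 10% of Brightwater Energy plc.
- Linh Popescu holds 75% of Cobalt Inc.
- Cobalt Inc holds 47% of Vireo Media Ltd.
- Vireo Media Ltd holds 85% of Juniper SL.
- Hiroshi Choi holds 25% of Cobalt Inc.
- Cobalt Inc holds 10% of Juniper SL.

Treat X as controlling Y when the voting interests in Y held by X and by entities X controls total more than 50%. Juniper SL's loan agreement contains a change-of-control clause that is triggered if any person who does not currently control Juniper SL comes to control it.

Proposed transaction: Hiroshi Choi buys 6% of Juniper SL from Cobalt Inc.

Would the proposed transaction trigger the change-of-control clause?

No

The purchase adds only to Hiroshi's holdings (Cobalt's stake shrinks), so Hiroshi is the only person who could newly come to control Juniper.
Hiroshi's largest direct stake is 26% in Redfern, which does not meet the threshold, so Hiroshi controls no company.
Neither Hiroshi nor any entity Hiroshi controls holds any voting interest in Juniper.
So before the transaction, Hiroshi does not control Juniper.
After the purchase, Hiroshi holds 6% of Juniper directly, and Cobalt's stake falls to 4%.
After the transaction, Hiroshi's side holds 6% of Juniper, not > 50%, so Hiroshi still does not control Juniper.
No new person acquires control, so the clause is not triggered.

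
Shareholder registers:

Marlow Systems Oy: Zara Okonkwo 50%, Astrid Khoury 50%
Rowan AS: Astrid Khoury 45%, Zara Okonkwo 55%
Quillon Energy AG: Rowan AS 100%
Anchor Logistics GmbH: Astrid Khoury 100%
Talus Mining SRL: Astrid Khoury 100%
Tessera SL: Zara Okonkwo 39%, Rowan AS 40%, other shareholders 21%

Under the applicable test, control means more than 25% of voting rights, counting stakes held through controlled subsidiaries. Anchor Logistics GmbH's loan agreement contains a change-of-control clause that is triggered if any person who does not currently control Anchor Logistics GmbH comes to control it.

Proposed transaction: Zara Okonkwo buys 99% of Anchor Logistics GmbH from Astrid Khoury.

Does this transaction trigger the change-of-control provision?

The purchase adds only to Zara's holdings (Astrid's stake shrinks), so Zara is the only person who could newly come to control Anchor.
Zara holds 50% of Marlow, so Zara controls Marlow.
Zara holds 55% of Rowan, so Zara controls Rowan.
Rowan holds 100% of Quillon, so Zara controls Quillon.
Zara and Rowan together hold 39% + 40% = 79% of Tessera, so Zara controls Tessera.
Neither Zara nor any entity Zara controls holds any voting interest in Anchor.
So before the transaction, Zara does not control Anchor.
After the purchase, Zara holds 99% of Anchor directly, and Astrid's stake falls to 1%.
Zara holds 99% of Anchor, so Zara controls Anchor.
Zara did not control Anchor before and does after, so the clause is triggered.

Yes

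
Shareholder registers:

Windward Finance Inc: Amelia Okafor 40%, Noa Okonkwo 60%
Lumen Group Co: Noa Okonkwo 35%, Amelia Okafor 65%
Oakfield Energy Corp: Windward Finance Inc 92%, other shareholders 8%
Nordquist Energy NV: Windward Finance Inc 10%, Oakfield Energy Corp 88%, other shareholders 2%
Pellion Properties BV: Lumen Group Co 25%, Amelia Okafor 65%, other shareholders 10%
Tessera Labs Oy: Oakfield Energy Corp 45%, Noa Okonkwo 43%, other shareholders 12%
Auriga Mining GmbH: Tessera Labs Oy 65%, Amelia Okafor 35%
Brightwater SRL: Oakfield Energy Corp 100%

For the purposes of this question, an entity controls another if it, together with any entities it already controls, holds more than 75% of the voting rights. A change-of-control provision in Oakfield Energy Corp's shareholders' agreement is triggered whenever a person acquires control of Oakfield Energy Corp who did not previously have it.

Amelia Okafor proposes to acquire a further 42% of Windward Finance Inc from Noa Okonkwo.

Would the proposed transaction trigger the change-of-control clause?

Yes

The purchase adds only to Amelia's holdings (Noa's stake shrinks), so Amelia is the only person who could newly come to control Oakfield.
Amelia's largest direct stake is 65% in Lumen, which does not meet the threshold, so Amelia controls no company.
Neither Amelia nor any entity Amelia controls holds any voting interest in Oakfield.
So before the transaction, Amelia does not control Oakfield.
After the purchase, Amelia's direct stake in Windward rises to 40% + 42% = 82%, and Noa's stake falls to 18%.
Amelia holds 82% of Windward, so Amelia controls Windward.
Windward holds 92% of Oakfield, so Amelia controls Oakfield.
Amelia did not control Oakfield before and does after, so the clause is triggered.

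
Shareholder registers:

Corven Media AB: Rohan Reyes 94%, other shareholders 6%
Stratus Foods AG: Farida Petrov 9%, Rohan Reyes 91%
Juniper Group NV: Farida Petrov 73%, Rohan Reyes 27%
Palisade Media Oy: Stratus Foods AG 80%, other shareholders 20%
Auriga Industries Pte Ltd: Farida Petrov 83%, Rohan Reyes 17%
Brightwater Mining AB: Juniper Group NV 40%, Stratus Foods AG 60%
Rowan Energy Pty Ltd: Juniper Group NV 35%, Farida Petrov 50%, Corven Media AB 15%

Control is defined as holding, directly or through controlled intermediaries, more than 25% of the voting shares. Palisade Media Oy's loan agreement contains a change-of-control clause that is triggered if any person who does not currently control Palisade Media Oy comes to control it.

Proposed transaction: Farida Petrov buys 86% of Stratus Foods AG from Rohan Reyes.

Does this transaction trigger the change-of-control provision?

Yes

The purchase adds only to Farida's holdings (Rohan's stake shrinks), so Farida is the only person who could newly come to control Palisade.
Farida holds 73% of Juniper, so Farida controls Juniper.
Farida holds 83% of Auriga, so Farida controls Auriga.
Juniper holds 40% of Brightwater, so Farida controls Brightwater.
Juniper and Farida together hold 35% + 50% = 85% of Rowan, so Farida controls Rowan.
Neither Farida nor any entity Farida controls holds any voting interest in Palisade.
So before the transaction, Farida does not control Palisade.
After the purchase, Farida's direct stake in Stratus rises to 9% + 86% = 95%, and Rohan's stake falls to 5%.
Farida holds 95% of Stratus, so Farida controls Stratus.
Stratus holds 80% of Palisade, so Farida controls Palisade.
Farida did not control Palisade before and does after, so the clause is triggered.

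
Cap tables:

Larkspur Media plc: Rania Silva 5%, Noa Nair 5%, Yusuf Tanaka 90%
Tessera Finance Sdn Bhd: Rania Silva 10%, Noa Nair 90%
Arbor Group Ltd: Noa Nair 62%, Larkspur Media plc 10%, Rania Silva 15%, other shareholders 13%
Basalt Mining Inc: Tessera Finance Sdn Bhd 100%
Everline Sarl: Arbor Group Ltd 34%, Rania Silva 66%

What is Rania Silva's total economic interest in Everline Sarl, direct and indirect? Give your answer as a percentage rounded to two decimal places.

Rania reaches Everline along 3 paths.
Via Larkspur → Arbor: 5% × 10% × 34% = 0.17%.
Via Arbor: 15% × 34% = 5.1%.
Direct stake: 66% = 66%.
Total: 0.17% + 5.1% + 66% = 71.27%.

71.27%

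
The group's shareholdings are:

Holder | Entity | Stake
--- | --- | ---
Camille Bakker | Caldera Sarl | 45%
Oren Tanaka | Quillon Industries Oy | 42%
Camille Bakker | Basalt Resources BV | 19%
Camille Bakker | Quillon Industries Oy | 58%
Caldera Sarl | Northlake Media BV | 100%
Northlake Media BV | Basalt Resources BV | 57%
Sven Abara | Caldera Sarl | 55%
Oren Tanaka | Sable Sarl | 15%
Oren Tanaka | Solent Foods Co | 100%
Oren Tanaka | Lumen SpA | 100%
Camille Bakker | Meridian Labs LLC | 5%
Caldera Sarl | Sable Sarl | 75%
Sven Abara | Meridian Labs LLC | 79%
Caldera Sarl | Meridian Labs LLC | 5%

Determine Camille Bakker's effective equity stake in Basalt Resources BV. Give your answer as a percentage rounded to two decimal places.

44.65%

Camille reaches Basalt along 2 paths.
Via Caldera → Northlake: 45% × 100% × 57% = 25.65%.
Direct stake: 19% = 19%.
Total: 25.65% + 19% = 44.65%.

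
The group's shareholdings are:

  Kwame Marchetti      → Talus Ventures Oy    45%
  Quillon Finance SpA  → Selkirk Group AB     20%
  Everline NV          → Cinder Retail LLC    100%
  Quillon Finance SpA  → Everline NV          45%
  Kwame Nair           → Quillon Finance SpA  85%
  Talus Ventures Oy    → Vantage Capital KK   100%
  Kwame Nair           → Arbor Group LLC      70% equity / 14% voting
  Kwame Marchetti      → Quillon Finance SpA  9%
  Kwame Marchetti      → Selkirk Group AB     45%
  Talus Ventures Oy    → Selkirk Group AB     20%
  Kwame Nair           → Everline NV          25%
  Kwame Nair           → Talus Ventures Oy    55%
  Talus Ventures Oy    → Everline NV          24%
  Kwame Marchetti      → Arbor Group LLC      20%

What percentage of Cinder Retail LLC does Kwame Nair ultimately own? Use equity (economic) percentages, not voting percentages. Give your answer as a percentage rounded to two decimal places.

Kwame Nair reaches Cinder along 3 paths.
Via Everline: 25% × 100% = 25%.
Via Quillon → Everline: 85% × 45% × 100% = 38.25%.
Via Talus → Everline: 55% × 24% × 100% = 13.2%.
Total: 25% + 38.25% + 13.2% = 76.45%.

76.45%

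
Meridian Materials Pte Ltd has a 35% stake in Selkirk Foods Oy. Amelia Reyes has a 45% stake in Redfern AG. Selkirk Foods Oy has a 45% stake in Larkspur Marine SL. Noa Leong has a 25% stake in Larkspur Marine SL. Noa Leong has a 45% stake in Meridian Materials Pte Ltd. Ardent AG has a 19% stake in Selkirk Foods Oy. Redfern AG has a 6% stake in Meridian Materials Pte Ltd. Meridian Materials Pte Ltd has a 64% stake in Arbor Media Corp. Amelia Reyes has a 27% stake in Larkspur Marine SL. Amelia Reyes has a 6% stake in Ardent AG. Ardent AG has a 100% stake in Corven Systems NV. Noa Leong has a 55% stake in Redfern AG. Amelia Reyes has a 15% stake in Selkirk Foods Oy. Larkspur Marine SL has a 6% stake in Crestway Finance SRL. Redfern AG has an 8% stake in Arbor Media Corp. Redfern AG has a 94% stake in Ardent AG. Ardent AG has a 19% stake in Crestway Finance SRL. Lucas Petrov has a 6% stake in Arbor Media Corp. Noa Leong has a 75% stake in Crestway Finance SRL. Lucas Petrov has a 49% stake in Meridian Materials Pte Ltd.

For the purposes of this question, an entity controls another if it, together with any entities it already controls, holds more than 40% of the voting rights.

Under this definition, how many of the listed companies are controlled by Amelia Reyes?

Amelia holds 45% of Redfern, so Amelia controls Redfern.
Amelia and Redfern together hold 6% + 94% = 100% of Ardent, so Amelia controls Ardent.
Ardent holds 100% of Corven, so Amelia controls Corven.
No other company's threshold is met.
Amelia controls 3 companies.

3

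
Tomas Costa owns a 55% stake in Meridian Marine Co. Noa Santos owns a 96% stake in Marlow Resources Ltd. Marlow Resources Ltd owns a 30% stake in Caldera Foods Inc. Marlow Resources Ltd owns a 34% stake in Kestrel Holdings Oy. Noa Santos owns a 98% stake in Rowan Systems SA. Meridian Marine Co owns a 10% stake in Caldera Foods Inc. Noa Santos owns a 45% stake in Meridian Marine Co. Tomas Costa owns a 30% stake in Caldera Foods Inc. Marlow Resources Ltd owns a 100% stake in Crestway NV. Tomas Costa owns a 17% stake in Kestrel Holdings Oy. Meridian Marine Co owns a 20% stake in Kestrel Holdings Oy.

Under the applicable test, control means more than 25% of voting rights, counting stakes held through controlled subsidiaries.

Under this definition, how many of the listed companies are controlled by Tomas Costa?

Tomas holds 55% of Meridian, so Tomas controls Meridian.
Tomas and Meridian together hold 30% + 10% = 40% of Caldera, so Tomas controls Caldera.
Tomas and Meridian together hold 17% + 20% = 37% of Kestrel, so Tomas controls Kestrel.
No other company's threshold is met.
Tomas controls 3 companies.

3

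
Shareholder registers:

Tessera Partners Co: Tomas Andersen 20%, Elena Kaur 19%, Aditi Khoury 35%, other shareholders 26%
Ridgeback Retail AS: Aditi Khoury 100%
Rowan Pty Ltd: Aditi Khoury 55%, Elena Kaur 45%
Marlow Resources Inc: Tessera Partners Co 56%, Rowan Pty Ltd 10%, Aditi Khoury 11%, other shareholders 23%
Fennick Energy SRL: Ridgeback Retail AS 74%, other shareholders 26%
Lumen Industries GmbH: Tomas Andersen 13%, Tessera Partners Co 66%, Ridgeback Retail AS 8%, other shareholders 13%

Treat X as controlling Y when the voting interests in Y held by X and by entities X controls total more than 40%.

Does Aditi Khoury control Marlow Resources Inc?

Aditi holds 100% of Ridgeback, so Aditi controls Ridgeback.
Aditi holds 55% of Rowan, so Aditi controls Rowan.
Ridgeback holds 74% of Fennick, so Aditi controls Fennick.
In Marlow, Aditi's side holds only 10% + 11% = 21%, not > 40%.
So Aditi does not control Marlow.

No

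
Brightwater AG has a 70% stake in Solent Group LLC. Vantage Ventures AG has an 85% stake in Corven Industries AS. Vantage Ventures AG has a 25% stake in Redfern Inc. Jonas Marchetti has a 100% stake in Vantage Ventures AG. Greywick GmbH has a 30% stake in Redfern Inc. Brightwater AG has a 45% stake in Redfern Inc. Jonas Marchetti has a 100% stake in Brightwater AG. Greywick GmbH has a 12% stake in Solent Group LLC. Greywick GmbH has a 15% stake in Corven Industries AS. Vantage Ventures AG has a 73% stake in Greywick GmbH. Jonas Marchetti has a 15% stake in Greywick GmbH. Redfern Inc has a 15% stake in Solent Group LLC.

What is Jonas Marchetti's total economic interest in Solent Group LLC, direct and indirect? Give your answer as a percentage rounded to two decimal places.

Jonas reaches Solent along 7 paths.
Via Vantage → Greywick → Redfern: 100% × 73% × 30% × 15% = 3.285%.
Via Greywick → Redfern: 15% × 30% × 15% = 0.675%.
Via Brightwater → Redfern: 100% × 45% × 15% = 6.75%.
Via Vantage → Redfern: 100% × 25% × 15% = 3.75%.
Via Brightwater: 100% × 70% = 70%.
Via Vantage → Greywick: 100% × 73% × 12% = 8.76%.
Via Greywick: 15% × 12% = 1.8%.
Total: 3.285% + 0.675% + 6.75% + 3.75% + 70% + 8.76% + 1.8% = 95.02%.

95.02%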